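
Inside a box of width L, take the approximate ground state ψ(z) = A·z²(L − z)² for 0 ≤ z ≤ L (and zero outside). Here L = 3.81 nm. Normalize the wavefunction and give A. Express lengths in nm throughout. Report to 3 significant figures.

Normalization requires ∫|ψ|² dz = 1, integrated from 0 to L.
Expanding the polynomial and integrating term by term, ∫|ψ|² dz = A²·(L^9/630).
Setting this equal to 1 gives A² = 1/(L^9/630).
With L = 3.81: A² = 0.003724 and A = 0.06103.

A ≈ 0.0610 nm^(-9/2)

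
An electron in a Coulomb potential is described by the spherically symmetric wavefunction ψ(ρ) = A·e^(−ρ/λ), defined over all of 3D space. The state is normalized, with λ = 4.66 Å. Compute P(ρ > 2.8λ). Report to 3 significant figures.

P ≈ 0.0824

Integrate the radial probability density 4πρ²|ψ|² over ρ > 2.8λ.
The full normalization integral is A²·[π·λ^3] = 1, fixing A².
In terms of u = ρ/λ (A², 4π and the length scale all cancel between numerator and denominator), P = [∫_{2.8}^{∞} u^2·e^(-2·u) du] / [∫_{0}^{∞} u^2·e^(-2·u) du].
Using ∫ u^2·e^(-2·u) du = -(2·u^2 + 2·u + 1)·e^(-2·u)/4, the numerator is 557·e^(-28/5)/100 and the denominator is 1/4.
Taking the ratio yields P = 0.08239.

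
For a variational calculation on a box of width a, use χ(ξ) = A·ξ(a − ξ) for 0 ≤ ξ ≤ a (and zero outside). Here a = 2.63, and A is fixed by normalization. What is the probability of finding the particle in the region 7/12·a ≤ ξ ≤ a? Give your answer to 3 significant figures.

|χ|² is the probability density, so P = ∫_{7/12·a}^{a} |χ|² dξ.
With A² fixed by ∫|χ|² = 1, i.e. A² = (a^5/30)^(−1), substitute and integrate.
In terms of u = ξ/a (A² and the length scale cancel between numerator and denominator), P = [∫_{7/12}^{1} u^2·(1 - u)^2 du] / [∫_{0}^{1} u^2·(1 - u)^2 du].
An antiderivative of u^2·(1 - u)^2 is u^3·(6·u^2 - 15·u + 10)/30; evaluating from 7/12 to 1 gives ≈ 0.011554, while the full integral is 1/30.
The result is P = 0.3466.

P ≈ 0.347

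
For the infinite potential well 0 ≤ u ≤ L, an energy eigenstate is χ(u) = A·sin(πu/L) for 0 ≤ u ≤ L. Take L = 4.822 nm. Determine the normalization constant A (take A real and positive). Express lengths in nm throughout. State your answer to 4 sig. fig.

Normalization requires ∫|χ|² du = 1, integrated from 0 to L.
Using sin²θ = (1 − cos 2θ)/2, carrying out the integral gives A² · L/2.
Hence A² = 1/[L/2].
With L = 4.822: A² = 0.41477 and A = 0.64402.

A ≈ 0.6440 nm^(-1/2)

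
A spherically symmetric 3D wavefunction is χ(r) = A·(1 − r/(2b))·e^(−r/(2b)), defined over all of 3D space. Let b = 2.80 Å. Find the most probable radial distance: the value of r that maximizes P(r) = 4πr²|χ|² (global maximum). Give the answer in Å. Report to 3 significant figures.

r ≈ 14.7 Å

The maximum of P(r) = 4πr²|χ|² occurs where its derivative vanishes.
This gives r = b·(√(5) + 3).
With b = 2.80, the most probable radial distance is 14.66 Å.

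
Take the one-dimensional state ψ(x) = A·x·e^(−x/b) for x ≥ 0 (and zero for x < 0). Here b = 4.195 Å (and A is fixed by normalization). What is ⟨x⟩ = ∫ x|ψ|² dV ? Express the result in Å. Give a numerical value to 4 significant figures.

⟨x⟩ ≈ 6.293 Å

By definition ⟨x⟩ = ∫ x |ψ(x)|² dx.
Evaluating both integrals, ⟨x⟩ = 3·b/2.
With b = 4.195, ⟨x⟩ = 6.2925.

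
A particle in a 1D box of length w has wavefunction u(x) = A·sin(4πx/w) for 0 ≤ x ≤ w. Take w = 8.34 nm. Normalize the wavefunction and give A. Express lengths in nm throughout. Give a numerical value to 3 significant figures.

Require ∫ |u|² dx = 1 over the whole domain.
Carrying out the integral gives A² · w/2.
So A² = (w/2)^(−1).
Substituting w = 8.34 gives A² = 0.2398, so A = 0.4897.

A ≈ 0.490 nm^(-1/2)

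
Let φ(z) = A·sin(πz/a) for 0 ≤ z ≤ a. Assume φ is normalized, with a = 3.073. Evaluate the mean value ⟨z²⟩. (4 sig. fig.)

⟨z^2⟩ ≈ 2.669

The expectation value is the |φ|²-weighted average of z^2: ∫ z^2|φ|² dz.
Since the A² factors cancel between numerator and denominator, ⟨z²⟩ = -a^2/(2·π^2) + a^2/3.
With a = 3.073, ⟨z^2⟩ = 2.6694.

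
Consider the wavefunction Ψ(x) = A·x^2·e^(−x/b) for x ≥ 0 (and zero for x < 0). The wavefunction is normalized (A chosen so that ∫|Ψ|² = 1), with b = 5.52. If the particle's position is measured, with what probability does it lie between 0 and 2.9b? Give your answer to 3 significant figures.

|Ψ|² is the probability density, so P = ∫_{0}^{2.9b} |Ψ|² dx.
Since A² = 1/(3·b^5/4), this is the region integral divided by the full normalization integral.
Let u = x/b; then A² and the length scale cancel, so P = ∫_{0}^{2.9} u^4·e^(-2·u) du ÷ ∫_{0}^{∞} u^4·e^(-2·u) du.
With ∫ u^4·e^(-2·u) du = -(u^4/2 + u^3 + 3·u^2/2 + 3·u/2 + 3/4)·e^(-2·u) + C, the region integral is ≈ 0.51546 and the full one is 3/4.
This works out to P = 0.6873.

P ≈ 0.687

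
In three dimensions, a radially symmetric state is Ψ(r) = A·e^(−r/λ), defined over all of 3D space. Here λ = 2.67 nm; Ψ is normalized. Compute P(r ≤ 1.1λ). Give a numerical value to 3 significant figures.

P ≈ 0.377

With dV = 4πr²dr, the probability is ∫|Ψ|² dV over r ≤ 1.1λ.
A² is fixed by ∫₀^∞ 4πr²|Ψ|² dr = 1, i.e. A² = (π·λ^3)^(−1).
In terms of u = r/λ (A², 4π and the length scale all cancel between numerator and denominator), P = [∫_{0}^{1.1} u^2·e^(-2·u) du] / [∫_{0}^{∞} u^2·e^(-2·u) du].
An antiderivative of u^2·e^(-2·u) is -(2·u^2 + 2·u + 1)·e^(-2·u)/4; evaluating from 0 to 1.1 gives 1/4 - 281·e^(-11/5)/200, while the full integral is 1/4.
This evaluates to P = 0.3773.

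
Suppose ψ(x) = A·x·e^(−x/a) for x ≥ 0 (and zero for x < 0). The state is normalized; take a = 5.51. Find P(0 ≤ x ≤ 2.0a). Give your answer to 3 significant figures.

P ≈ 0.762

|ψ|² is the probability density, so P = ∫_{0}^{2.0a} |ψ|² dx.
Since A² = 1/(a^3/4), this is the region integral divided by the full normalization integral.
In terms of u = x/a (A² and the length scale cancel between numerator and denominator), P = [∫_{0}^{2.0} u^2·e^(-2·u) du] / [∫_{0}^{∞} u^2·e^(-2·u) du].
Using ∫ u^2·e^(-2·u) du = -(2·u^2 + 2·u + 1)·e^(-2·u)/4, the numerator is 1/4 - 13·e^(-4)/4 and the denominator is 1/4.
Taking the ratio, P = 0.7619.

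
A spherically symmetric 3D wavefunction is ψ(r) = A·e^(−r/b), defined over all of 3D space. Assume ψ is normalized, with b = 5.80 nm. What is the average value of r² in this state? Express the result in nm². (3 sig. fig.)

⟨r^2⟩ ≈ 101 nm^2

⟨r²⟩ = ∫ r^2 |ψ|² 4πr² dr over the full domain.
Recall ∫₀^∞ r^m e^(−r/β) dr = m!·β^(m+1), since the A² factors cancel between numerator and denominator, ⟨r²⟩ = 3·b^2.
Putting b = 5.80 gives 100.9.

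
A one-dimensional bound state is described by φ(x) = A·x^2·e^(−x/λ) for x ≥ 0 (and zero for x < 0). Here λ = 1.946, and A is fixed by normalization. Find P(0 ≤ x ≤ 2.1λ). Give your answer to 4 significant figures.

The probability is P = ∫ |φ|² dx over [0, 2.1λ].
Since A² = 1/(3·λ^5/4), this is the region integral divided by the full normalization integral.
Let u = x/λ; then A² and the length scale cancel, so P = ∫_{0}^{2.1} u^4·e^(-2·u) du ÷ ∫_{0}^{∞} u^4·e^(-2·u) du.
An antiderivative of u^4·e^(-2·u) is -(u^4/2 + u^3 + 3·u^2/2 + 3·u/2 + 3/4)·e^(-2·u); evaluating from 0 to 2.1 gives ≈ 0.307630, while the full integral is 3/4.
Evaluating gives P = 0.41017.

P ≈ 0.4102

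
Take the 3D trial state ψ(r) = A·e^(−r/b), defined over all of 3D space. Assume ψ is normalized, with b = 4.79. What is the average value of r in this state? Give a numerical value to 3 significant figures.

⟨r⟩ ≈ 7.19

⟨r⟩ = ∫ r |ψ|² 4πr² dr over the full domain.
Recall ∫₀^∞ r^m e^(−r/β) dr = m!·β^(m+1), evaluating both integrals, ⟨r⟩ = 3·b/2.
With b = 4.79, ⟨r⟩ = 7.185.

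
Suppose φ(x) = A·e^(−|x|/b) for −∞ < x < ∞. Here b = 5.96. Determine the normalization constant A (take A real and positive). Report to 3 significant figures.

A ≈ 0.410

Normalization requires ∫|φ|² dx = 1, integrated from −∞ to ∞.
∫|φ|² dx = A²·(b).
Hence A² = 1/[b].
Substituting b = 5.96 gives A² = 0.1678, so A = 0.4096.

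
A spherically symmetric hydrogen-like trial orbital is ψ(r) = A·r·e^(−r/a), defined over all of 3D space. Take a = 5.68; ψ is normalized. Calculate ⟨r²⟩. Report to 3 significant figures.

⟨r^2⟩ ≈ 242

⟨r²⟩ = ∫ r^2 |ψ|² 4πr² dr over the full domain.
Using ∫₀^∞ rⁿ e^(−αr) dr = n!/αⁿ⁺¹, the ratio of the moment integral to the normalization integral gives ⟨r²⟩ = 15·a^2/2.
With a = 5.68, ⟨r^2⟩ = 242.0.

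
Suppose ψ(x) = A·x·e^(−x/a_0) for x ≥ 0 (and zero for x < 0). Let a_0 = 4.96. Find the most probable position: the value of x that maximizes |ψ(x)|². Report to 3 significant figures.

x ≈ 4.96

Differentiate |ψ(x)|² with respect to x and set to zero.
Solving yields x = a_0.
With a_0 = 4.96, the most probable position is 4.960.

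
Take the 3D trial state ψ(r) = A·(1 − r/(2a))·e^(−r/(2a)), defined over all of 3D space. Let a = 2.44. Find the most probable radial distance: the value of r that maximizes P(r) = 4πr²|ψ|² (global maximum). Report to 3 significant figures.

r ≈ 12.8

The maximum of P(r) = 4πr²|ψ|² occurs where its derivative vanishes.
This gives r = a·(√(5) + 3).
With a = 2.44, the most probable radial distance is 12.78.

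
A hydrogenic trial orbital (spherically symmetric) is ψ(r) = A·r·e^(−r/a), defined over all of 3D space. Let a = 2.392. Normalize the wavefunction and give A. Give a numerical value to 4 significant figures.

A ≈ 0.03681

We need A² ∫|f|² 4πr² dr = 1, taking the integral from 0 to ∞.
Using ∫₀^∞ rⁿ e^(−αr) dr = n!/αⁿ⁺¹, ∫|ψ|² 4πr² dr = A²·(3·π·a^5).
Setting this equal to 1 gives A² = 1/(3·π·a^5).
Plugging in a = 2.392 yields A = 0.036810.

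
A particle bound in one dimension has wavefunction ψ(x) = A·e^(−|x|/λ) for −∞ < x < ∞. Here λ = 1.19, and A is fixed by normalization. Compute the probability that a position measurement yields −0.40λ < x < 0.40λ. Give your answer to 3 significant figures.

P ≈ 0.551

The probability is P = ∫ |ψ|² dx over [−0.40λ, 0.40λ].
With A² fixed by ∫|ψ|² = 1, i.e. A² = (λ)^(−1), substitute and integrate.
By symmetry take twice the x ≥ 0 contribution in numerator and denominator; the 2's cancel. Let u = x/λ; then A² and the length scale cancel, so P = ∫_{0}^{0.40} e^(-2·u) du ÷ ∫_{0}^{∞} e^(-2·u) du.
With ∫ e^(-2·u) du = -e^(-2·u)/2 + C, the region integral is 1/2 - e^(-4/5)/2 and the full one is 1/2.
This works out to P = 0.5507.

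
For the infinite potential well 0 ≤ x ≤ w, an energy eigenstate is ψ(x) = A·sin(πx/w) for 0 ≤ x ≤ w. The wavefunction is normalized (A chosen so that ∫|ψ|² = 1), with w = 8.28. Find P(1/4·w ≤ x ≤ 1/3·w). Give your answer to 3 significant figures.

|ψ|² is the probability density, so P = ∫_{1/4·w}^{1/3·w} |ψ|² dx.
The normalization integral ∫|ψ|²dx over the whole domain equals w/2·A², and A² cancels in the ratio.
In terms of u = x/w (A² and the length scale cancel between numerator and denominator), P = [∫_{1/4}^{1/3} sin(π·u)^2 du] / [∫_{0}^{1} sin(π·u)^2 du].
Using ∫ sin(π·u)^2 du = u/2 - sin(2·π·u)/(4·π), the numerator is -√(3)/(8·π) + 1/24 + 1/(4·π) and the denominator is 1/2.
The result is P = (-3·√(3) + π + 6)/(12·π).

P ≈ 0.105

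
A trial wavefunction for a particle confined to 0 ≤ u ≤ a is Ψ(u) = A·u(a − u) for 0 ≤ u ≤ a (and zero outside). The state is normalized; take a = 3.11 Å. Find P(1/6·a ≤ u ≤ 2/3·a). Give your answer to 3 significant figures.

P ≈ 0.755

The probability is P = ∫ |Ψ|² du over [1/6·a, 2/3·a].
Since A² = 1/(a^5/30), this is the region integral divided by the full normalization integral.
In terms of t = u/a (A² and the length scale cancel between numerator and denominator), P = [∫_{1/6}^{2/3} t^2·(1 - t)^2 dt] / [∫_{0}^{1} t^2·(1 - t)^2 dt].
Using ∫ t^2·(1 - t)^2 dt = t^3·(6·t^2 - 15·t + 10)/30, the numerator is 163/6480 and the denominator is 1/30.
Taking the ratio, P = 163/216.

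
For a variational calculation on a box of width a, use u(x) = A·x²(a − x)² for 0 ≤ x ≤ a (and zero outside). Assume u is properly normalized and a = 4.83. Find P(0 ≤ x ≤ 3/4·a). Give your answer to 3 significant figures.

P ≈ 0.951

P = ∫_{0}^{3/4·a} |u(x)|² dx.
With A² fixed by ∫|u|² = 1, i.e. A² = (a^9/630)^(−1), substitute and integrate.
In terms of t = x/a (A² and the length scale cancel between numerator and denominator), P = [∫_{0}^{3/4} t^4·(1 - t)^4 dt] / [∫_{0}^{1} t^4·(1 - t)^4 dt].
With ∫ t^4·(1 - t)^4 dt = t^5·(70·t^4 - 315·t^3 + 540·t^2 - 420·t + 126)/630 + C, the region integral is ≈ 0.0015096 and the full one is 1/630.
Evaluating gives P = 0.9511.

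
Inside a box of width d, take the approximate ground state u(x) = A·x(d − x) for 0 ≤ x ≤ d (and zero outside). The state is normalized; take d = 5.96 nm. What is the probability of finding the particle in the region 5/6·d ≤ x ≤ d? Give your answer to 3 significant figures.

P = ∫_{5/6·d}^{d} |u(x)|² dx.
The normalization integral ∫|u|²dx over the whole domain equals d^5/30·A², and A² cancels in the ratio.
In terms of t = x/d (A² and the length scale cancel between numerator and denominator), P = [∫_{5/6}^{1} t^2·(1 - t)^2 dt] / [∫_{0}^{1} t^2·(1 - t)^2 dt].
With ∫ t^2·(1 - t)^2 dt = t^3·(6·t^2 - 15·t + 10)/30 + C, the region integral is ≈ 0.0011831 and the full one is 1/30.
Evaluating gives P = 23/648.

P ≈ 0.0355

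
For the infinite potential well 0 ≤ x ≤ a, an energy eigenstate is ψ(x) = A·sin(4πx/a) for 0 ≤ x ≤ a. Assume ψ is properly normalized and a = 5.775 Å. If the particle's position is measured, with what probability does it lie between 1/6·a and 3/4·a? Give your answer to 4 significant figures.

P ≈ 0.5489

The probability is P = ∫ |ψ|² dx over [1/6·a, 3/4·a].
Since A² = 1/(a/2), this is the region integral divided by the full normalization integral.
Substituting u = x/a, A² and the length scale cancel in the ratio: P = ∫_{1/6}^{3/4} sin(4·π·u)^2 du / ∫_{0}^{1} sin(4·π·u)^2 du.
With ∫ sin(4·π·u)^2 du = u/2 - sin(4·π·u)·cos(4·π·u)/(8·π) + C, the region integral is -√(3)/(32·π) + 7/24 and the full one is 1/2.
Evaluating gives P = -√(3)/(16·π) + 7/12.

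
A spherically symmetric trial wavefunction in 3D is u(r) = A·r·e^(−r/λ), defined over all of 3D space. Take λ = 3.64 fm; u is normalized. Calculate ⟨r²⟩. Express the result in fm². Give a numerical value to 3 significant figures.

⟨r^2⟩ ≈ 99.4 fm^2

By definition ⟨r²⟩ = ∫ r^2 |u(r)|² 4πr² dr.
The ratio of the moment integral to the normalization integral gives ⟨r²⟩ = 15·λ^2/2.
With λ = 3.64, ⟨r^2⟩ = 99.37.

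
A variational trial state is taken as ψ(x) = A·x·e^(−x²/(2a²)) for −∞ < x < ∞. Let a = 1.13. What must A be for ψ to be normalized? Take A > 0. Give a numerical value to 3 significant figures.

A ≈ 0.884

We need A² ∫|f|² dx = 1, taking the integral from −∞ to ∞.
With ∫_{−∞}^{∞} x^(2m) e^(−αx²) dx = (2m−1)!!·√π / (2^m α^(m+1/2)), carrying out the integral gives A² · √(π)·a^3/2.
Hence A² = 1/[√(π)·a^3/2].
With a = 1.13: A² = 0.7820 and A = 0.8843.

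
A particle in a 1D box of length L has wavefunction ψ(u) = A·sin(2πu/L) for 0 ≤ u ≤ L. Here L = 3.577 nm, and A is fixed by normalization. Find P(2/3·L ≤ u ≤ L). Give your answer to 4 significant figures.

P ≈ 0.4022

|ψ|² is the probability density, so P = ∫_{2/3·L}^{L} |ψ|² du.
With A² fixed by ∫|ψ|² = 1, i.e. A² = (L/2)^(−1), substitute and integrate.
Substituting t = u/L, A² and the length scale cancel in the ratio: P = ∫_{2/3}^{1} sin(2·π·t)^2 dt / ∫_{0}^{1} sin(2·π·t)^2 dt.
An antiderivative of sin(2·π·t)^2 is t/2 - sin(4·π·t)/(8·π); evaluating from 2/3 to 1 gives √(3)/(16·π) + 1/6, while the full integral is 1/2.
The result is P = (√(3)/8 + π/3)/π.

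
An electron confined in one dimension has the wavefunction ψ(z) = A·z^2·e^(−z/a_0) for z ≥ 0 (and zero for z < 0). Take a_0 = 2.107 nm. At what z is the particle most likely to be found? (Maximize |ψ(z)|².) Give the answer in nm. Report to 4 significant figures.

z ≈ 4.214 nm

The maximum of |ψ(z)|² occurs where its derivative vanishes.
This gives z = 2·a_0.
With a_0 = 2.107, the most probable position is 4.2140 nm.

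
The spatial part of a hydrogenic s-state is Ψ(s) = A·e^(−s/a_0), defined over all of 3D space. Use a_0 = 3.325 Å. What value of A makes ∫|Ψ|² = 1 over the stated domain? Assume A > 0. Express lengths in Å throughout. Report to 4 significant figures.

A ≈ 0.09305 Å^(-3/2)

The normalization condition is ∫|Ψ|² 4πs² ds = 1 from 0 to ∞.
In 3D with spherical symmetry the volume element is 4πs² ds.
With ∫₀^∞ s^2 e^(−αs) ds = 2!/α^3, the integral (without the A² prefactor) comes out to π·a_0^3.
Setting this equal to 1 gives A² = 1/(π·a_0^3).
Plugging in a_0 = 3.325 yields A = 0.093055.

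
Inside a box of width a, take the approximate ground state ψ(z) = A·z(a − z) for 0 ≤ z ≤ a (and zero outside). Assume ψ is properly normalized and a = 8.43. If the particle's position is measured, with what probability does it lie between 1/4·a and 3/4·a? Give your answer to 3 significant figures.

P ≈ 0.793

The probability is P = ∫ |ψ|² dz over [1/4·a, 3/4·a].
The normalization integral ∫|ψ|²dz over the whole domain equals a^5/30·A², and A² cancels in the ratio.
Substituting u = z/a, A² and the length scale cancel in the ratio: P = ∫_{1/4}^{3/4} u^2·(1 - u)^2 du / ∫_{0}^{1} u^2·(1 - u)^2 du.
With ∫ u^2·(1 - u)^2 du = u^3·(6·u^2 - 15·u + 10)/30 + C, the region integral is 203/7680 and the full one is 1/30.
Taking the ratio, P = 203/256.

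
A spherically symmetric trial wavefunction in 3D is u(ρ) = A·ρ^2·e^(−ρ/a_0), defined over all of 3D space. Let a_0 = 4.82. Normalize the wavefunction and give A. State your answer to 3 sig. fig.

A ≈ 0.000484

The normalization condition is ∫|u|² 4πρ² dρ = 1 from 0 to ∞.
In 3D with spherical symmetry the volume element is 4πρ² dρ.
With ∫₀^∞ ρ^6 e^(−αρ) dρ = 6!/α^7, with u = A·ρ^2·e^(−ρ/a_0), the integral evaluates to A²·[45·π·a_0^7/2].
Hence A² = 1/[45·π·a_0^7/2].
With a_0 = 4.82: A² = 2.341E-7 and A = 0.0004838.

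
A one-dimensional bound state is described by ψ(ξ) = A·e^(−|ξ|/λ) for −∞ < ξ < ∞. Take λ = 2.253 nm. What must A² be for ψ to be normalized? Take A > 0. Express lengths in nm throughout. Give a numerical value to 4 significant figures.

Normalization requires ∫|ψ|² dξ = 1, integrated from −∞ to ∞.
Carrying out the integral gives A² · λ.
Setting this equal to 1 gives A² = 1/(λ).
Plugging in λ = 2.253 yields A = 0.66622.

A^2 ≈ 0.4439 nm^(-1)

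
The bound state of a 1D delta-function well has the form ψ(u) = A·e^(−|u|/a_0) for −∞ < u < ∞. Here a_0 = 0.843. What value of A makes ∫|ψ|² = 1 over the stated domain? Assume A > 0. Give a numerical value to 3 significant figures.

The normalization condition is ∫|ψ|² du = 1 from −∞ to ∞.
The integral (without the A² prefactor) comes out to a_0.
Setting this equal to 1 gives A² = 1/(a_0).
Plugging in a_0 = 0.843 yields A = 1.089.

A ≈ 1.09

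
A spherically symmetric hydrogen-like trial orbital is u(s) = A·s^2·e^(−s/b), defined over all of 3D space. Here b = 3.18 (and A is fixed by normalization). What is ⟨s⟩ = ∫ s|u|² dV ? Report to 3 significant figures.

⟨s⟩ ≈ 11.1

⟨s⟩ = ∫ s |u|² 4πs² ds over the full domain.
Recall ∫₀^∞ s^m e^(−s/β) ds = m!·β^(m+1), since the A² factors cancel between numerator and denominator, ⟨s⟩ = 7·b/2.
With b = 3.18, ⟨s⟩ = 11.13.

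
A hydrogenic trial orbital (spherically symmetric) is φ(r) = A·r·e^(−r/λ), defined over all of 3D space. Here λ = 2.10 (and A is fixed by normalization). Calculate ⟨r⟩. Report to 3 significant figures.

⟨r⟩ ≈ 5.25

By definition ⟨r⟩ = ∫ r |φ(r)|² 4πr² dr.
With ∫₀^∞ r^5 e^(−αr) dr = 5!/α^6, evaluating both integrals, ⟨r⟩ = 5·λ/2.
With λ = 2.10, ⟨r⟩ = 5.250.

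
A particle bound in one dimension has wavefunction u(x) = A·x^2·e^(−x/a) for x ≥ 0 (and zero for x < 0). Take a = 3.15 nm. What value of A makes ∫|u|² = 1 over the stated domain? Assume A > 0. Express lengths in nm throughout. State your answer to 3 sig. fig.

Require ∫ |u|² dx = 1 over the whole domain.
Recall ∫₀^∞ x^m e^(−x/β) dx = m!·β^(m+1), the integral (without the A² prefactor) comes out to 3·a^5/4.
Hence A² = 1/[3·a^5/4].
Plugging in a = 3.15 yields A = 0.06557.

A ≈ 0.0656 nm^(-5/2)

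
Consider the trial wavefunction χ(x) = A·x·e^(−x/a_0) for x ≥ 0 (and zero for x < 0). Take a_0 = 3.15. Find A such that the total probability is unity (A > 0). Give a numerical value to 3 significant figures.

Require ∫ |χ|² dx = 1 over the whole domain.
The integral (without the A² prefactor) comes out to a_0^3/4.
So A² = (a_0^3/4)^(−1).
Substituting a_0 = 3.15 gives A² = 0.1280, so A = 0.3577.

A ≈ 0.358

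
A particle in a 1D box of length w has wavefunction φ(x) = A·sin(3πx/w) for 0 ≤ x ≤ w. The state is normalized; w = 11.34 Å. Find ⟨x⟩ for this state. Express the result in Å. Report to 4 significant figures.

⟨x⟩ ≈ 5.670 Å

The expectation value is the |φ|²-weighted average of x: ∫ x|φ|² dx.
With ∫₀^w sin²(nπx/w) dx = w/2, evaluating both integrals, ⟨x⟩ = w/2.
With w = 11.34, ⟨x⟩ = 5.6700.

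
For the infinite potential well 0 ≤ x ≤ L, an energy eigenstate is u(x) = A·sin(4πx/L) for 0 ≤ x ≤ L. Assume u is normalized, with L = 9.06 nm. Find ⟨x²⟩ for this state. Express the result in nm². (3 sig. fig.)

By definition ⟨x²⟩ = ∫ x^2 |u(x)|² dx.
With ∫₀^L sin²(nπx/L) dx = L/2, the ratio of the moment integral to the normalization integral gives ⟨x²⟩ = -L^2/(32·π^2) + L^2/3.
With L = 9.06, ⟨x^2⟩ = 27.10.

⟨x^2⟩ ≈ 27.1 nm^2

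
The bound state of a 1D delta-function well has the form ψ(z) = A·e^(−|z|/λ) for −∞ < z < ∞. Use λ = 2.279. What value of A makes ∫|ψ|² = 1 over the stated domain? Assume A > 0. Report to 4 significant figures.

We need A² ∫|f|² dz = 1, taking the integral from −∞ to ∞.
Carrying out the integral gives A² · λ.
Hence A² = 1/[λ].
With λ = 2.279: A² = 0.43879 and A = 0.66241.

A ≈ 0.6624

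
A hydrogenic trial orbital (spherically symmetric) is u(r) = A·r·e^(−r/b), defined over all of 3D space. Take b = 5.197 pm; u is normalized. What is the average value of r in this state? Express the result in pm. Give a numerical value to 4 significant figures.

⟨r⟩ ≈ 12.99 pm

The expectation value is the |u|²-weighted average of r: ∫ r|u|² 4πr² dr.
Using ∫₀^∞ rⁿ e^(−αr) dr = n!/αⁿ⁺¹, since the A² factors cancel between numerator and denominator, ⟨r⟩ = 5·b/2.
With b = 5.197, ⟨r⟩ = 12.993.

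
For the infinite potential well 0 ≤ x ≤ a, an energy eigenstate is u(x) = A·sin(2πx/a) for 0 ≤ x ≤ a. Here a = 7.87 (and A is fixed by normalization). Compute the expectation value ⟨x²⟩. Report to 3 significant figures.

By definition ⟨x²⟩ = ∫ x^2 |u(x)|² dx.
Using sin²θ = (1 − cos 2θ)/2, the ratio of the moment integral to the normalization integral gives ⟨x²⟩ = -a^2/(8·π^2) + a^2/3.
With a = 7.87, ⟨x^2⟩ = 19.86.

⟨x^2⟩ ≈ 19.9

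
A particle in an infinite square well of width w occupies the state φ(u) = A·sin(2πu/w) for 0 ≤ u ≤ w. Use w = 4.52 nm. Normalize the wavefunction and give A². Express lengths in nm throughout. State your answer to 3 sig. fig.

A^2 ≈ 0.442 nm^(-1)

The normalization condition is ∫|φ|² du = 1 from 0 to w.
With ∫₀^w sin²(nπu/w) du = w/2, ∫|φ|² du = A²·(w/2).
Substituting w = 4.52 gives A² = 0.4425, so A = 0.6652.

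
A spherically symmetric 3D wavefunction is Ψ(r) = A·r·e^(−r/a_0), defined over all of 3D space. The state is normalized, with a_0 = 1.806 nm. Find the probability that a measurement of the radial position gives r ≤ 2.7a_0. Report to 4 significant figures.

P ≈ 0.6267

P = ∫ |Ψ|² 4πr² dr over r ≤ 2.7a_0.
The full normalization integral is A²·[3·π·a_0^5] = 1, fixing A².
In terms of u = r/a_0 (A², 4π and the length scale all cancel between numerator and denominator), P = [∫_{0}^{2.7} u^4·e^(-2·u) du] / [∫_{0}^{∞} u^4·e^(-2·u) du].
An antiderivative of u^4·e^(-2·u) is -(u^4/2 + u^3 + 3·u^2/2 + 3·u/2 + 3/4)·e^(-2·u); evaluating from 0 to 2.7 gives ≈ 0.470017, while the full integral is 3/4.
Taking the ratio yields P = 0.62669.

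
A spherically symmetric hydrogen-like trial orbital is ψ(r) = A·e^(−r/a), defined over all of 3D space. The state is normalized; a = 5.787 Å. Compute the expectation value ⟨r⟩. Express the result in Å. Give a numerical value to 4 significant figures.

The expectation value is the |ψ|²-weighted average of r: ∫ r|ψ|² 4πr² dr.
Using ∫₀^∞ rⁿ e^(−αr) dr = n!/αⁿ⁺¹, the ratio of the moment integral to the normalization integral gives ⟨r⟩ = 3·a/2.
With a = 5.787, ⟨r⟩ = 8.6805.

⟨r⟩ ≈ 8.681 Å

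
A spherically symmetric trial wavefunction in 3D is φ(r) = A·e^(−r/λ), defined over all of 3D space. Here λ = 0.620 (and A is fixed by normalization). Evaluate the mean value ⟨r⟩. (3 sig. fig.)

By definition ⟨r⟩ = ∫ r |φ(r)|² 4πr² dr.
Since the A² factors cancel between numerator and denominator, ⟨r⟩ = 3·λ/2.
With λ = 0.620, ⟨r⟩ = 0.9300.

⟨r⟩ ≈ 0.930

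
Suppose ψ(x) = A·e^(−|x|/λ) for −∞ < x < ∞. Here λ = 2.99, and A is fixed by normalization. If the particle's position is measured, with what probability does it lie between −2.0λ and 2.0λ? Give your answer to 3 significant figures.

The probability is P = ∫ |ψ|² dx over [−2.0λ, 2.0λ].
With A² fixed by ∫|ψ|² = 1, i.e. A² = (λ)^(−1), substitute and integrate.
By symmetry take twice the x ≥ 0 contribution in numerator and denominator; the 2's cancel. In terms of u = x/λ (A² and the length scale cancel between numerator and denominator), P = [∫_{0}^{2.0} e^(-2·u) du] / [∫_{0}^{∞} e^(-2·u) du].
With ∫ e^(-2·u) du = -e^(-2·u)/2 + C, the region integral is 1/2 - e^(-4)/2 and the full one is 1/2.
This works out to P = 0.9817.

P ≈ 0.982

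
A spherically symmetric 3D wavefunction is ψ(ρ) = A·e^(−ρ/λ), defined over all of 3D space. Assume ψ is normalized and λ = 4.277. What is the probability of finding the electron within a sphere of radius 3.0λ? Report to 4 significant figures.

P ≈ 0.9380

With dV = 4πρ²dρ, the probability is ∫|ψ|² dV over ρ ≤ 3.0λ.
The full normalization integral is A²·[π·λ^3] = 1, fixing A².
Let u = ρ/λ; then A², 4π and the length scale all cancel, so P = ∫_{0}^{3.0} u^2·e^(-2·u) du ÷ ∫_{0}^{∞} u^2·e^(-2·u) du.
An antiderivative of u^2·e^(-2·u) is -(2·u^2 + 2·u + 1)·e^(-2·u)/4; evaluating from 0 to 3.0 gives 1/4 - 25·e^(-6)/4, while the full integral is 1/4.
This evaluates to P = 0.93803.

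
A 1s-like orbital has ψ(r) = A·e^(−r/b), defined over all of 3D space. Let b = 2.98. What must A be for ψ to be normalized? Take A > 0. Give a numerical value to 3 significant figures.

Require ∫ |ψ|² 4πr² dr = 1 over the whole domain.
Using ∫₀^∞ rⁿ e^(−αr) dr = n!/αⁿ⁺¹, with ψ = A·e^(−r/b), the integral evaluates to A²·[π·b^3].
So A² = (π·b^3)^(−1).
Substituting b = 2.98 gives A² = 0.01203, so A = 0.1097.

A ≈ 0.110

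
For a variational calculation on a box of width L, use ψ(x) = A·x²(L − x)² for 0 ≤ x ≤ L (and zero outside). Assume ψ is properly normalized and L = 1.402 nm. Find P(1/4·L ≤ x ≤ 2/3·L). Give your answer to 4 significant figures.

P = ∫_{1/4·L}^{2/3·L} |ψ(x)|² dx.
The normalization integral ∫|ψ|²dx over the whole domain equals L^9/630·A², and A² cancels in the ratio.
Let u = x/L; then A² and the length scale cancel, so P = ∫_{1/4}^{2/3} u^4·(1 - u)^4 du ÷ ∫_{0}^{1} u^4·(1 - u)^4 du.
Using ∫ u^4·(1 - u)^4 du = u^5·(70·u^4 - 315·u^3 + 540·u^2 - 420·u + 126)/630, the numerator is ≈ 0.00127973 and the denominator is 1/630.
Evaluating gives P = 0.80623.

P ≈ 0.8062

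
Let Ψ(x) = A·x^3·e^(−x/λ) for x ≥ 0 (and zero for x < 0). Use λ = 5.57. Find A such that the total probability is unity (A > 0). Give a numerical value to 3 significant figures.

A ≈ 0.00103

The normalization condition is ∫|Ψ|² dx = 1 from 0 to ∞.
The integral (without the A² prefactor) comes out to 45·λ^7/8.
Plugging in λ = 5.57 yields A = 0.001034.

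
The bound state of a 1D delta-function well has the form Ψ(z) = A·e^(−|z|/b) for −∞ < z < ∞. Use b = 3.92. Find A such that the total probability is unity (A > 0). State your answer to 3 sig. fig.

A ≈ 0.505

Require ∫ |Ψ|² dz = 1 over the whole domain.
With ∫₀^∞ z^0 e^(−αz) dz = 0!/α^1, with Ψ = A·e^(−|z|/b), the integral evaluates to A²·[b].
Hence A² = 1/[b].
With b = 3.92: A² = 0.2551 and A = 0.5051.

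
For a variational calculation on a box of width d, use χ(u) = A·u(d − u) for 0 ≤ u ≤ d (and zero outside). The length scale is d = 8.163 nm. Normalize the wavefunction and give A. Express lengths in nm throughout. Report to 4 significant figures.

Normalization requires ∫|χ|² du = 1, integrated from 0 to d.
The integral (without the A² prefactor) comes out to d^5/30.
Setting this equal to 1 gives A² = 1/(d^5/30).
Plugging in d = 8.163 yields A = 0.028770.

A ≈ 0.02877 nm^(-5/2)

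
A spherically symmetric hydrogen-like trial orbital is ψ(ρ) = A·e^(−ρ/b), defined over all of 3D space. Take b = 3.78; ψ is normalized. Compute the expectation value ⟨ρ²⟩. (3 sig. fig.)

⟨ρ^2⟩ ≈ 42.9

The expectation value is the |ψ|²-weighted average of ρ^2: ∫ ρ^2|ψ|² 4πρ² dρ.
The ratio of the moment integral to the normalization integral gives ⟨ρ²⟩ = 3·b^2.
With b = 3.78, ⟨ρ^2⟩ = 42.87.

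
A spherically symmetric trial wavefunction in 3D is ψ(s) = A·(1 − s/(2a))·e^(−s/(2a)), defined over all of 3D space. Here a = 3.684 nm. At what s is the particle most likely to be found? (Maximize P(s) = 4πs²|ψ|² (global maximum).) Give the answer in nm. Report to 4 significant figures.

Set d/ds [P(s) = 4πs²|ψ|²] = 0 and solve for s > 0.
This gives s = a·(√(5) + 3).
With a = 3.684, the most probable radial distance is 19.290 nm.

s ≈ 19.29 nm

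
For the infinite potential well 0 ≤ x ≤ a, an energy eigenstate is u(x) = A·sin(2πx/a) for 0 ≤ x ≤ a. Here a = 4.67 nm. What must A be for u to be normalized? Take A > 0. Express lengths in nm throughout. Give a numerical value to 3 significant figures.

A ≈ 0.654 nm^(-1/2)

Normalization requires ∫|u|² dx = 1, integrated from 0 to a.
∫|u|² dx = A²·(a/2).
So A² = (a/2)^(−1).
Substituting a = 4.67 gives A² = 0.4283, so A = 0.6544.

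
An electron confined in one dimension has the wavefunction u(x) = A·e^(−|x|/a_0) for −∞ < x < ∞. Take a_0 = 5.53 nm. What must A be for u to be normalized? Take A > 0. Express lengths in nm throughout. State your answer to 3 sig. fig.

A ≈ 0.425 nm^(-1/2)

We need A² ∫|f|² dx = 1, taking the integral from −∞ to ∞.
With ∫₀^∞ x^0 e^(−αx) dx = 0!/α^1, carrying out the integral gives A² · a_0.
Plugging in a_0 = 5.53 yields A = 0.4252.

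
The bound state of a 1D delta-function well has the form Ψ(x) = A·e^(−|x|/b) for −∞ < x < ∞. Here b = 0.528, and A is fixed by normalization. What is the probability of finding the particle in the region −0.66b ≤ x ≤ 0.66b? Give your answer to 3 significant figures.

P = ∫_{−0.66b}^{0.66b} |Ψ(x)|² dx.
Since A² = 1/(b), this is the region integral divided by the full normalization integral.
By symmetry take twice the x ≥ 0 contribution in numerator and denominator; the 2's cancel. In terms of u = x/b (A² and the length scale cancel between numerator and denominator), P = [∫_{0}^{0.66} e^(-2·u) du] / [∫_{0}^{∞} e^(-2·u) du].
With ∫ e^(-2·u) du = -e^(-2·u)/2 + C, the region integral is 1/2 - e^(-33/25)/2 and the full one is 1/2.
Evaluating gives P = 0.7329.

P ≈ 0.733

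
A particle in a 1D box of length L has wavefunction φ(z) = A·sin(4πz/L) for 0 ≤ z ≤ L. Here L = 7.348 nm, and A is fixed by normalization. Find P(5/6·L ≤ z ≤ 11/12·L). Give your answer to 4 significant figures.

P ≈ 0.1522

|φ|² is the probability density, so P = ∫_{5/6·L}^{11/12·L} |φ|² dz.
The normalization integral ∫|φ|²dz over the whole domain equals L/2·A², and A² cancels in the ratio.
In terms of u = z/L (A² and the length scale cancel between numerator and denominator), P = [∫_{5/6}^{11/12} sin(4·π·u)^2 du] / [∫_{0}^{1} sin(4·π·u)^2 du].
Using ∫ sin(4·π·u)^2 du = u/2 - sin(4·π·u)·cos(4·π·u)/(8·π), the numerator is √(3)/(16·π) + 1/24 and the denominator is 1/2.
Taking the ratio, P = (√(3)/8 + π/12)/π.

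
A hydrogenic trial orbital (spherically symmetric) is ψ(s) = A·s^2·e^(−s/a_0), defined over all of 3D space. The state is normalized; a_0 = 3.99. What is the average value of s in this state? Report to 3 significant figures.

⟨s⟩ = ∫ s |ψ|² 4πs² ds over the full domain.
Evaluating both integrals, ⟨s⟩ = 7·a_0/2.
Putting a_0 = 3.99 gives 13.97.

⟨s⟩ ≈ 14.0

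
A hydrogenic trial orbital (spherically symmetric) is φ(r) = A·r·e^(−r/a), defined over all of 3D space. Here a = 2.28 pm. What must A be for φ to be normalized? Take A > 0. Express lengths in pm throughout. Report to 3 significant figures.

The normalization condition is ∫|φ|² 4πr² dr = 1 from 0 to ∞.
The angular integral contributes 4π, leaving ∫₀^∞ r²|φ|² dr.
Using ∫₀^∞ rⁿ e^(−αr) dr = n!/αⁿ⁺¹, with φ = A·r·e^(−r/a), the integral evaluates to A²·[3·π·a^5].
Hence A² = 1/[3·π·a^5].
Plugging in a = 2.28 yields A = 0.04150.

A ≈ 0.0415 pm^(-5/2)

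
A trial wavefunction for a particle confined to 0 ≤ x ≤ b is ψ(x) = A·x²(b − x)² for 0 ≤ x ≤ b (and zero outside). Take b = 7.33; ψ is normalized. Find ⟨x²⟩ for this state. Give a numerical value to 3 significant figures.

⟨x²⟩ = ∫ x^2 |ψ|² dx over the full domain.
Expanding the polynomial and integrating term by term, the ratio of the moment integral to the normalization integral gives ⟨x²⟩ = 3·b^2/11.
Putting b = 7.33 gives 14.65.

⟨x^2⟩ ≈ 14.7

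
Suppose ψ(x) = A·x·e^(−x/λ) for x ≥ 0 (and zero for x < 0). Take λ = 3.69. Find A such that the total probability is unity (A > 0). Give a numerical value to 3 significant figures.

A ≈ 0.282

Normalization requires ∫|ψ|² dx = 1, integrated from 0 to ∞.
With ∫₀^∞ x^2 e^(−αx) dx = 2!/α^3, with ψ = A·x·e^(−x/λ), the integral evaluates to A²·[λ^3/4].
So A² = (λ^3/4)^(−1).
Plugging in λ = 3.69 yields A = 0.2822.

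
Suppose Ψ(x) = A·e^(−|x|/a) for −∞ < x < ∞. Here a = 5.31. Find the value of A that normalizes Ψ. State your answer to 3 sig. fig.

The normalization condition is ∫|Ψ|² dx = 1 from −∞ to ∞.
With ∫₀^∞ x^0 e^(−αx) dx = 0!/α^1, the integral (without the A² prefactor) comes out to a.
Setting this equal to 1 gives A² = 1/(a).
Substituting a = 5.31 gives A² = 0.1883, so A = 0.4340.

A ≈ 0.434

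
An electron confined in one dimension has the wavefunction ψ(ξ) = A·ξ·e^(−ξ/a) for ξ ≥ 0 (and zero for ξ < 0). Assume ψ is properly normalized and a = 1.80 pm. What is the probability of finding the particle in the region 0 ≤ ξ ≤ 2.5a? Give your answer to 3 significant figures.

|ψ|² is the probability density, so P = ∫_{0}^{2.5a} |ψ|² dξ.
With A² fixed by ∫|ψ|² = 1, i.e. A² = (a^3/4)^(−1), substitute and integrate.
Let u = ξ/a; then A² and the length scale cancel, so P = ∫_{0}^{2.5} u^2·e^(-2·u) du ÷ ∫_{0}^{∞} u^2·e^(-2·u) du.
Using ∫ u^2·e^(-2·u) du = -(2·u^2 + 2·u + 1)·e^(-2·u)/4, the numerator is 1/4 - 37·e^(-5)/8 and the denominator is 1/4.
The result is P = 0.8753.

P ≈ 0.875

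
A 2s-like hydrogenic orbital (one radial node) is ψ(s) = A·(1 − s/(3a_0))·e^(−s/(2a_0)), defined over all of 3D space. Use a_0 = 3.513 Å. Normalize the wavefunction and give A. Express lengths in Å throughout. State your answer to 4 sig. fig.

A ≈ 0.05247 Å^(-3/2)

The normalization condition is ∫|ψ|² 4πs² ds = 1 from 0 to ∞.
The angular integral contributes 4π, leaving ∫₀^∞ s²|ψ|² ds.
Using ∫₀^∞ sⁿ e^(−αs) ds = n!/αⁿ⁺¹, the integral (without the A² prefactor) comes out to 8·π·a_0^3/3.
Setting this equal to 1 gives A² = 1/(8·π·a_0^3/3).
With a_0 = 3.513: A² = 0.0027533 and A = 0.052471.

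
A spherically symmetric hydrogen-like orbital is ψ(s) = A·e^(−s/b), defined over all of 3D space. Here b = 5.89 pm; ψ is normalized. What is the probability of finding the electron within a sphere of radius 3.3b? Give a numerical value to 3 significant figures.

P = ∫ |ψ|² 4πs² ds over s ≤ 3.3b.
The full normalization integral is A²·[π·b^3] = 1, fixing A².
Let u = s/b; then A², 4π and the length scale all cancel, so P = ∫_{0}^{3.3} u^2·e^(-2·u) du ÷ ∫_{0}^{∞} u^2·e^(-2·u) du.
An antiderivative of u^2·e^(-2·u) is -(2·u^2 + 2·u + 1)·e^(-2·u)/4; evaluating from 0 to 3.3 gives 1/4 - 1469·e^(-33/5)/200, while the full integral is 1/4.
This evaluates to P = 0.9600.

P ≈ 0.960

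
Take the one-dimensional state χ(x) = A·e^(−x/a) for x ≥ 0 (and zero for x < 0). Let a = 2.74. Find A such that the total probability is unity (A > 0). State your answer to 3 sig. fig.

A ≈ 0.854

We need A² ∫|f|² dx = 1, taking the integral from 0 to ∞.
Recall ∫₀^∞ x^m e^(−x/β) dx = m!·β^(m+1), with χ = A·e^(−x/a), the integral evaluates to A²·[a/2].
Hence A² = 1/[a/2].
With a = 2.74: A² = 0.7299 and A = 0.8544.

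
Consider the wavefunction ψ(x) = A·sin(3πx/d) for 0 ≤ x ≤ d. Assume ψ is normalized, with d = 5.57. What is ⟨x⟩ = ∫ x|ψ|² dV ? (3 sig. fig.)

By definition ⟨x⟩ = ∫ x |ψ(x)|² dx.
Evaluating both integrals, ⟨x⟩ = d/2.
Putting d = 5.57 gives 2.785.

⟨x⟩ ≈ 2.79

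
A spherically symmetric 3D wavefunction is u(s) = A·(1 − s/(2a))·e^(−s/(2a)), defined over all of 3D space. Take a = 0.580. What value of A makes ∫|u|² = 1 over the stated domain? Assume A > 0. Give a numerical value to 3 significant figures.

Normalization requires ∫|u|² 4πs² ds = 1, integrated from 0 to ∞.
The integral (without the A² prefactor) comes out to 8·π·a^3.
Hence A² = 1/[8·π·a^3].
With a = 0.580: A² = 0.2039 and A = 0.4516.

A ≈ 0.452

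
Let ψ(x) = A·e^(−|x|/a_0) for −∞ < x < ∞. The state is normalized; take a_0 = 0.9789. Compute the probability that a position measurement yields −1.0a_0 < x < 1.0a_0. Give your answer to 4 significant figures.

P ≈ 0.8647

|ψ|² is the probability density, so P = ∫_{−1.0a_0}^{1.0a_0} |ψ|² dx.
With A² fixed by ∫|ψ|² = 1, i.e. A² = (a_0)^(−1), substitute and integrate.
By symmetry take twice the x ≥ 0 contribution in numerator and denominator; the 2's cancel. Let u = x/a_0; then A² and the length scale cancel, so P = ∫_{0}^{1.0} e^(-2·u) du ÷ ∫_{0}^{∞} e^(-2·u) du.
With ∫ e^(-2·u) du = -e^(-2·u)/2 + C, the region integral is 1/2 - e^(-2)/2 and the full one is 1/2.
This works out to P = 0.86466.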